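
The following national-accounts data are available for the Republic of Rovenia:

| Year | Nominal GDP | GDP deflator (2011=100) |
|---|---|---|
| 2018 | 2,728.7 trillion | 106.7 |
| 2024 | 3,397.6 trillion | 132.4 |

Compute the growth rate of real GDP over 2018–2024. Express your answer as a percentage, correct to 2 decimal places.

0.34%

Real GDP 2018 = 2728.7 / 1.067 = 2557.36.
Real GDP 2024 = 3397.6 / 1.324 = 2566.16.
Real growth = 2566.16 / 2557.36 − 1 = 0.0034.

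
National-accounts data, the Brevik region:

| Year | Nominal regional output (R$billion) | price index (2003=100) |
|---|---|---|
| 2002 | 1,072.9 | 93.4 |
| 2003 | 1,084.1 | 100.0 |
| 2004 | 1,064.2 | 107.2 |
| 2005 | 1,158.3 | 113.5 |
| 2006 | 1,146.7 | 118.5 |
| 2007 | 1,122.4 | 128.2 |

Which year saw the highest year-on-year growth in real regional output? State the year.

2005

2003: real = 1084.1/1.000 = 1084.10; growth vs 2002 (1148.72) = -5.63%.
2004: real = 1064.2/1.072 = 992.72; growth vs 2003 (1084.10) = -8.43%.
2005: real = 1158.3/1.135 = 1020.53; growth vs 2004 (992.72) = 2.80%.
2006: real = 1146.7/1.185 = 967.68; growth vs 2005 (1020.53) = -5.18%.
2007: real = 1122.4/1.282 = 875.51; growth vs 2006 (967.68) = -9.52%.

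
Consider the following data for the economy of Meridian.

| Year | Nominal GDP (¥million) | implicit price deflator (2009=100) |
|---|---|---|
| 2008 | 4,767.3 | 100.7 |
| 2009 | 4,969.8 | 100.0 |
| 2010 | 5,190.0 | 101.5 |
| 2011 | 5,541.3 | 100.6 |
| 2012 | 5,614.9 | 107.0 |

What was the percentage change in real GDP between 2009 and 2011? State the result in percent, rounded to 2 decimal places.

10.83%

Real GDP 2009 = 4969.8/1.000 = 4969.80.
Real GDP 2011 = 5541.3/1.006 = 5508.25.
Change = 5508.25/4969.80 − 1 = 0.1083.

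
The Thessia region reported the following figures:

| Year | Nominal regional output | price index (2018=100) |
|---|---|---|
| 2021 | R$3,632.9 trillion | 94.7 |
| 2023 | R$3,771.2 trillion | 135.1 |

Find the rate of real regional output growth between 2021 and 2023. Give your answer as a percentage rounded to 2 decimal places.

Deflate each year: 2021 → 3632.9/0.947 = 3836.22; 2023 → 3771.2/1.351 = 2791.41.
So real regional output changed by 2791.41/3836.22 − 1 = -0.2724, i.e. -27.24%.

-27.24%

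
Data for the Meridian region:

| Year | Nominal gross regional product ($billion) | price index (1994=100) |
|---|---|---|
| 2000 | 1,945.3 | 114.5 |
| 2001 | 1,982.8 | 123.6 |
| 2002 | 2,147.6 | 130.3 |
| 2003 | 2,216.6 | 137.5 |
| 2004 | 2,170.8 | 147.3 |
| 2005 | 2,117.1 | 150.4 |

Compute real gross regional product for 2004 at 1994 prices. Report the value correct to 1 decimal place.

$1,473.7 billion

Real gross regional product 2004 = 2170.8 / 1.473 = 1473.73.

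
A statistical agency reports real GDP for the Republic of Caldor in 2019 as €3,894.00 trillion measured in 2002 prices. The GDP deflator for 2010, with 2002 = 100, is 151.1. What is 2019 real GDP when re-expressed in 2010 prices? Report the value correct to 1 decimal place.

€5,883.8 trillion

Real GDP in 2010 prices = Real GDP in 2002 prices × (P_2010/P_2002) = 3894.00 × 1.511 = 5883.83.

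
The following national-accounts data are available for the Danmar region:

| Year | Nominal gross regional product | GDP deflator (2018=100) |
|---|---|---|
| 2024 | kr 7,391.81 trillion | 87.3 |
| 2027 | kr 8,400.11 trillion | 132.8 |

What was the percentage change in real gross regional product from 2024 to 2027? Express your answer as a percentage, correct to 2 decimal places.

Deflate each year: 2024 → 7391.81/0.873 = 8467.14; 2027 → 8400.11/1.328 = 6325.38.
So real gross regional product changed by 6325.38/8467.14 − 1 = -0.2529, i.e. -25.29%.

-25.29%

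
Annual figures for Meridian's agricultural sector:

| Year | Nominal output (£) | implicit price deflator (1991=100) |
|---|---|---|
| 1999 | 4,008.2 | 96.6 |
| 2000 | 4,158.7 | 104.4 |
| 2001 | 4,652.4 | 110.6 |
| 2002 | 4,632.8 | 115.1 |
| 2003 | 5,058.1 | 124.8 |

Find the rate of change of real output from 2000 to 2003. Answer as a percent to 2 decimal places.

1.75%

Real output 2000 = 4158.7/1.044 = 3983.43.
Real output 2003 = 5058.1/1.248 = 4052.96.
Change = 4052.96/3983.43 − 1 = 0.0175.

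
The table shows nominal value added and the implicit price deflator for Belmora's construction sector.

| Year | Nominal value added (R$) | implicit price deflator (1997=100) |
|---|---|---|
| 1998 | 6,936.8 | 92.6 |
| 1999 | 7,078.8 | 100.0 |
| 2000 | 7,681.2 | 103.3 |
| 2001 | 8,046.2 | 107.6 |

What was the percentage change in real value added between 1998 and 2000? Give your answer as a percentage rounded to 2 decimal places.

-0.74%

Real value added 1998 = 6936.8/0.926 = 7491.14.
Real value added 2000 = 7681.2/1.033 = 7435.82.
Change = 7435.82/7491.14 − 1 = -0.0074.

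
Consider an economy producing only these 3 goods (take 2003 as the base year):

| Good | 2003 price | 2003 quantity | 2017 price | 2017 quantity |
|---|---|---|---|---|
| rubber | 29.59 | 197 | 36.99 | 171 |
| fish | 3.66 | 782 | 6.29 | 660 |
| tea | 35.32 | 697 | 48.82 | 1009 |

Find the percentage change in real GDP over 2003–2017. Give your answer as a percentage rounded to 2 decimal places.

Real GDP 2003 = Nominal GDP 2003 = 29.59·197 + 3.66·782 + 35.32·697 = 33309.39.
Real GDP 2017 (at 2003 prices) = 29.59·171 + 3.66·660 + 35.32·1009 = 43113.37.
Real growth = 43113.37/33309.39 − 1 = 0.2943.

29.43%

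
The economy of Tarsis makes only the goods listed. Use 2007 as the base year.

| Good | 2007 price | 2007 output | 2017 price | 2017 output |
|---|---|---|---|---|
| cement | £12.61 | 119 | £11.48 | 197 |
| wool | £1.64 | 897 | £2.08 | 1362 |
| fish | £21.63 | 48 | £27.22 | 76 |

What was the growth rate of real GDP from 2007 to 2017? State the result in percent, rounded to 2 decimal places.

58.65%

Real GDP 2007 = Nominal GDP 2007 = 12.61·119 + 1.64·897 + 21.63·48 = 4009.91.
Real GDP 2017 (at 2007 prices) = 12.61·197 + 1.64·1362 + 21.63·76 = 6361.73.
Real growth = 6361.73/4009.91 − 1 = 0.5865.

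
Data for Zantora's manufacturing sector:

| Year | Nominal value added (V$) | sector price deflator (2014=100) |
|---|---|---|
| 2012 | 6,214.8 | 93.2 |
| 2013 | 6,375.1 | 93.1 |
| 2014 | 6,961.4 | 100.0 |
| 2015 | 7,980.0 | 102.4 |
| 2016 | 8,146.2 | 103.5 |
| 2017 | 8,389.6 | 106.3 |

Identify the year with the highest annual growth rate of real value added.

2015

2013: real = 6375.1/0.931 = 6847.58; growth vs 2012 (6668.24) = 2.69%.
2014: real = 6961.4/1.000 = 6961.40; growth vs 2013 (6847.58) = 1.66%.
2015: real = 7980.0/1.024 = 7792.97; growth vs 2014 (6961.40) = 11.95%.
2016: real = 8146.2/1.035 = 7870.72; growth vs 2015 (7792.97) = 1.00%.
2017: real = 8389.6/1.063 = 7892.38; growth vs 2016 (7870.72) = 0.28%.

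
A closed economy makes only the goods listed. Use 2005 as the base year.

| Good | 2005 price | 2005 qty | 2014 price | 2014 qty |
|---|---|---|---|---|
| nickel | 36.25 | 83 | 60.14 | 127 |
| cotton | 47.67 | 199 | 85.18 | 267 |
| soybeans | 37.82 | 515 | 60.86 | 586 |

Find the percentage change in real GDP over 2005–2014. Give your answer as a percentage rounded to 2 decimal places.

23.53%

Real GDP 2005 = Nominal GDP 2005 = 36.25·83 + 47.67·199 + 37.82·515 = 31972.38.
Real GDP 2014 (at 2005 prices) = 36.25·127 + 47.67·267 + 37.82·586 = 39494.16.
Real growth = 39494.16/31972.38 − 1 = 0.2353.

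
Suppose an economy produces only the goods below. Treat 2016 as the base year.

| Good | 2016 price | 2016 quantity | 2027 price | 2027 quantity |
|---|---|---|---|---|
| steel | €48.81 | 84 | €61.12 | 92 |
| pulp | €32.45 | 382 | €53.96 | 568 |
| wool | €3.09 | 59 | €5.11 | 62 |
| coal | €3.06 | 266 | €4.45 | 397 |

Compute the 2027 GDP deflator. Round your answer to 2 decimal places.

Nominal GDP 2027 = 61.12·92 + 53.96·568 + 5.11·62 + 4.45·397 = 38355.79.
Real GDP 2027 (at 2016 prices) = 48.81·92 + 32.45·568 + 3.09·62 + 3.06·397 = 24328.52.
Deflator = Nominal/Real × 100 = 38355.79/24328.52 × 100 = 157.658.

157.66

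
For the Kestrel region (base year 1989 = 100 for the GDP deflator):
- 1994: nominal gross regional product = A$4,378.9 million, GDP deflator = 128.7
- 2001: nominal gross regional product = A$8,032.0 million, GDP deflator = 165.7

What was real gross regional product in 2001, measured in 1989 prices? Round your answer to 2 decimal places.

A$4,847.31 million

Real gross regional product = Nominal / (GDP deflator/100) = 8032.0 / 1.657 = 4847.31.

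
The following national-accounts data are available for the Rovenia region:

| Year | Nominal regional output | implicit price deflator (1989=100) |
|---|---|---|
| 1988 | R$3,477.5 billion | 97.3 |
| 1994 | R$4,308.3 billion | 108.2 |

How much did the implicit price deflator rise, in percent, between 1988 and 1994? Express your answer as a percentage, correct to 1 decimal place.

11.2%

Price-level change = 108.2 / 97.3 − 1 = 0.1120.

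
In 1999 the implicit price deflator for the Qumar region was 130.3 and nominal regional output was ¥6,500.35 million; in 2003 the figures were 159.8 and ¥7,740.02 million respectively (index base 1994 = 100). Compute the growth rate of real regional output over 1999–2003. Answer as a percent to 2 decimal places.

Deflate each year: 1999 → 6500.35/1.303 = 4988.76; 2003 → 7740.02/1.598 = 4843.57.
So real regional output changed by 4843.57/4988.76 − 1 = -0.0291, i.e. -2.91%.

-2.91%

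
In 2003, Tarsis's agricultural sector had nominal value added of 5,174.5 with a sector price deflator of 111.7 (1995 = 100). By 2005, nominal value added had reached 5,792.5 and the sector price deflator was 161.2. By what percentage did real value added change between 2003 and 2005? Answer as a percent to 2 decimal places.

Deflate each year: 2003 → 5174.5/1.117 = 4632.50; 2005 → 5792.5/1.612 = 3593.36.
So real value added changed by 3593.36/4632.50 − 1 = -0.2243, i.e. -22.43%.

-22.43%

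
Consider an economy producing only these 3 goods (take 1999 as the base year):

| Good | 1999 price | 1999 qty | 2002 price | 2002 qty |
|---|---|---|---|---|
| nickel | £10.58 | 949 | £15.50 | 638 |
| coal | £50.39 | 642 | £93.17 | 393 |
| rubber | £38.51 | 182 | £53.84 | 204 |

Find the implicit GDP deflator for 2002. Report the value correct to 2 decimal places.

Nominal GDP 2002 = 15.50·638 + 93.17·393 + 53.84·204 = 57488.17.
Real GDP 2002 (at 1999 prices) = 10.58·638 + 50.39·393 + 38.51·204 = 34409.35.
Deflator = Nominal/Real × 100 = 57488.17/34409.35 × 100 = 167.071.

167.07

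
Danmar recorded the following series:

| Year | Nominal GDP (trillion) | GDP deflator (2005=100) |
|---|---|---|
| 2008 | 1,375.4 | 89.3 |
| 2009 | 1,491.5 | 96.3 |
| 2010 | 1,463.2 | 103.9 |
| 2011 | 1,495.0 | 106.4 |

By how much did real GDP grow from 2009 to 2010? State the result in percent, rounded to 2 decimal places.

-9.07%

Real GDP 2009 = 1491.5/0.963 = 1548.81.
Real GDP 2010 = 1463.2/1.039 = 1408.28.
Change = 1408.28/1548.81 − 1 = -0.0907.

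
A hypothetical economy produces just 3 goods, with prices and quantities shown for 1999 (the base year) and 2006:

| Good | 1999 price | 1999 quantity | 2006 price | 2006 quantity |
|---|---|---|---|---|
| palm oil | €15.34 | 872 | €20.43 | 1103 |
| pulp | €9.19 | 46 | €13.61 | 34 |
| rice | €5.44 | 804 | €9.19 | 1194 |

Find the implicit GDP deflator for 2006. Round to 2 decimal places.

Nominal GDP 2006 = 20.43·1103 + 13.61·34 + 9.19·1194 = 33969.89.
Real GDP 2006 (at 1999 prices) = 15.34·1103 + 9.19·34 + 5.44·1194 = 23727.84.
Deflator = Nominal/Real × 100 = 33969.89/23727.84 × 100 = 143.165.

143.16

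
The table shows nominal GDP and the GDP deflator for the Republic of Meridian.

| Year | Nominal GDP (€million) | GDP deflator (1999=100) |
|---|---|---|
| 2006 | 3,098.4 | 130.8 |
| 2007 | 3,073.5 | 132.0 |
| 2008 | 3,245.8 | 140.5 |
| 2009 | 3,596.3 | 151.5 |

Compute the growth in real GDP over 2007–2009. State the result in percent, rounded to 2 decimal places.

Real GDP 2007 = 3073.5/1.320 = 2328.41.
Real GDP 2009 = 3596.3/1.515 = 2373.80.
Change = 2373.80/2328.41 − 1 = 0.0195.

1.95%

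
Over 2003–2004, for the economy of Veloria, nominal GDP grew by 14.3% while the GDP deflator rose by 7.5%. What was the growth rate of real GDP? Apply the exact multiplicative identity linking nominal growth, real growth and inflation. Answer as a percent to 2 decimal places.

6.33%

(1 + g_nom) = (1 + g_real)(1 + π), so g_real = 1.1430 / 1.0750 − 1 = 0.06326.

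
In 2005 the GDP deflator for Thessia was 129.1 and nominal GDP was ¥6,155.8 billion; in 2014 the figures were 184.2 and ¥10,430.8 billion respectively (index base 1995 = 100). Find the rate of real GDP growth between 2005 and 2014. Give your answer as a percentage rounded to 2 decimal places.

18.76%

Real GDP 2005 = 6155.8 / 1.291 = 4768.24.
Real GDP 2014 = 10430.8 / 1.842 = 5662.76.
Real growth = 5662.76 / 4768.24 − 1 = 0.1876.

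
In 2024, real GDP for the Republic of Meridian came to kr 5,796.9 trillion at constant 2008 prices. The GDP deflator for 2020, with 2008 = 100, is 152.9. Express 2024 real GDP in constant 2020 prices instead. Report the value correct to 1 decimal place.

kr 8,863.5 trillion

Real GDP in 2020 prices = Real GDP in 2008 prices × (P_2020/P_2008) = 5796.9 × 1.529 = 8863.46.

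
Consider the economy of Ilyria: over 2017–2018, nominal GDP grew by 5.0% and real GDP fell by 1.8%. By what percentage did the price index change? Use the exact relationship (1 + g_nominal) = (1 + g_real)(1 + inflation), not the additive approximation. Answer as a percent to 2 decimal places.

6.92%

(1 + g_nom) = (1 + g_real)(1 + π), so π = 1.0500 / 0.9820 − 1 = 0.06925.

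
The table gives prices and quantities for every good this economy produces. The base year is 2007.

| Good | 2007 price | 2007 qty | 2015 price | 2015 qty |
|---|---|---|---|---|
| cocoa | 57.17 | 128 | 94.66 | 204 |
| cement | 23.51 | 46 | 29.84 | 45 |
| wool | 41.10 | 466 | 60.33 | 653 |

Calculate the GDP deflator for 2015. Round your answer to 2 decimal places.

151.80

Nominal GDP 2015 = 94.66·204 + 29.84·45 + 60.33·653 = 60048.93.
Real GDP 2015 (at 2007 prices) = 57.17·204 + 23.51·45 + 41.10·653 = 39558.93.
Deflator = Nominal/Real × 100 = 60048.93/39558.93 × 100 = 151.796.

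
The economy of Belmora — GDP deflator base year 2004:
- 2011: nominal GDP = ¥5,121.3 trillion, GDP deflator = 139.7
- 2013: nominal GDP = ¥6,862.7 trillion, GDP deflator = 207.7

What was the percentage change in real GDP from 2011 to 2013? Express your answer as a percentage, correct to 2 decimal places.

-9.87%

Real GDP 2011 = 5121.3 / 1.397 = 3665.93.
Real GDP 2013 = 6862.7 / 2.077 = 3304.14.
Real growth = 3304.14 / 3665.93 − 1 = -0.0987.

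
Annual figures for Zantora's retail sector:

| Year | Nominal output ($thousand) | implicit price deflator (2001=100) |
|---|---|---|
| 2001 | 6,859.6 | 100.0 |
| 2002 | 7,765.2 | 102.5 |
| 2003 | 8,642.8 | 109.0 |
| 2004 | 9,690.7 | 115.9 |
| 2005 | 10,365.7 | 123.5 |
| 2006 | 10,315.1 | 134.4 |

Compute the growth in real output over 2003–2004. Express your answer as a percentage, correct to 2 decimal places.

5.45%

Real output 2003 = 8642.8/1.090 = 7929.17.
Real output 2004 = 9690.7/1.159 = 8361.26.
Change = 8361.26/7929.17 − 1 = 0.0545.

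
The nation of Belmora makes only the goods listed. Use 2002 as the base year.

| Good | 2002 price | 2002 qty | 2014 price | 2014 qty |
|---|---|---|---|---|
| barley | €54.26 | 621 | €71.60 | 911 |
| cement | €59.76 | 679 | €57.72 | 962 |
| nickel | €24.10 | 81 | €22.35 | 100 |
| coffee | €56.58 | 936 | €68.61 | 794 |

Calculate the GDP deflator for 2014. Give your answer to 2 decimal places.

Nominal GDP 2014 = 71.60·911 + 57.72·962 + 22.35·100 + 68.61·794 = 177465.58.
Real GDP 2014 (at 2002 prices) = 54.26·911 + 59.76·962 + 24.10·100 + 56.58·794 = 154254.50.
Deflator = Nominal/Real × 100 = 177465.58/154254.50 × 100 = 115.047.

115.05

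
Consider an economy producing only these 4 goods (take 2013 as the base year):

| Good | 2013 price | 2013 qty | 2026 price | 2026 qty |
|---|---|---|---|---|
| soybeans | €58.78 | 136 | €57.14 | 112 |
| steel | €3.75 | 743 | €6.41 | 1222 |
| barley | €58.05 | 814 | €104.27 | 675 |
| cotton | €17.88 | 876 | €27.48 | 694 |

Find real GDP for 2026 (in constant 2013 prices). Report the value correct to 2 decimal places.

€62758.33

Real GDP 2026 = Σ (p_2013 × q_2026) = 58.78·112 + 3.75·1222 + 58.05·675 + 17.88·694 = 62758.33.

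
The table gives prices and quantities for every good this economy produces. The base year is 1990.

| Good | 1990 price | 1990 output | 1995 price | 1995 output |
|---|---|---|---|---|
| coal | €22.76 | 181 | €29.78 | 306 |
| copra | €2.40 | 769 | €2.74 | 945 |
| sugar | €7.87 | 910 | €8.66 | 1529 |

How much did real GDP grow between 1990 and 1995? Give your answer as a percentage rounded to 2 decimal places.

Real GDP 1990 = Nominal GDP 1990 = 22.76·181 + 2.40·769 + 7.87·910 = 13126.86.
Real GDP 1995 (at 1990 prices) = 22.76·306 + 2.40·945 + 7.87·1529 = 21265.79.
Real growth = 21265.79/13126.86 − 1 = 0.6200.

62.00%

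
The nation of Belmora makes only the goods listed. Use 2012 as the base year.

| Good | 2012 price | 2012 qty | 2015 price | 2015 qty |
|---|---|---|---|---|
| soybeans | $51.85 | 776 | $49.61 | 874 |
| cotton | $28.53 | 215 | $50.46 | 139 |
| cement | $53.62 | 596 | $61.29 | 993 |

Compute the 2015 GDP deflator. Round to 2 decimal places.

Nominal GDP 2015 = 49.61·874 + 50.46·139 + 61.29·993 = 111234.05.
Real GDP 2015 (at 2012 prices) = 51.85·874 + 28.53·139 + 53.62·993 = 102527.23.
Deflator = Nominal/Real × 100 = 111234.05/102527.23 × 100 = 108.492.

108.49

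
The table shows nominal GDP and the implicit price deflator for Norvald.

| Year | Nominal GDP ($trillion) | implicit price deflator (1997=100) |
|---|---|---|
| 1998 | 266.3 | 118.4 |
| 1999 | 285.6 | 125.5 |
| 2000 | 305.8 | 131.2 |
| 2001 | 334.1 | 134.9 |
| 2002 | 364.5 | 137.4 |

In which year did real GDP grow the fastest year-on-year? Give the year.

1999: real = 285.6/1.255 = 227.57; growth vs 1998 (224.92) = 1.18%.
2000: real = 305.8/1.312 = 233.08; growth vs 1999 (227.57) = 2.42%.
2001: real = 334.1/1.349 = 247.66; growth vs 2000 (233.08) = 6.26%.
2002: real = 364.5/1.374 = 265.28; growth vs 2001 (247.66) = 7.11%.

2002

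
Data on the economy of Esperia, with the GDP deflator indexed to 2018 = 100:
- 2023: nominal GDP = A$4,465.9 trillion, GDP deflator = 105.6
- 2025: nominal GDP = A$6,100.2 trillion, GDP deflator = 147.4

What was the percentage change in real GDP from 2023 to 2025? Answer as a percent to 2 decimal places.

Real GDP 2023 = 4465.9 / 1.056 = 4229.07.
Real GDP 2025 = 6100.2 / 1.474 = 4138.53.
Real growth = 4138.53 / 4229.07 − 1 = -0.0214.

-2.14%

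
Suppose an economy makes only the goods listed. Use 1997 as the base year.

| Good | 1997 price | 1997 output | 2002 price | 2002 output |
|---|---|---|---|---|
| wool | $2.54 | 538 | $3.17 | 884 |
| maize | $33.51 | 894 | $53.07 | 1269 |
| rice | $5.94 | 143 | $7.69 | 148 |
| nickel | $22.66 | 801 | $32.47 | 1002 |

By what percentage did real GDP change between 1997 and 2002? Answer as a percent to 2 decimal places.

Real GDP 1997 = Nominal GDP 1997 = 2.54·538 + 33.51·894 + 5.94·143 + 22.66·801 = 50324.54.
Real GDP 2002 (at 1997 prices) = 2.54·884 + 33.51·1269 + 5.94·148 + 22.66·1002 = 68353.99.
Real growth = 68353.99/50324.54 − 1 = 0.3583.

35.83%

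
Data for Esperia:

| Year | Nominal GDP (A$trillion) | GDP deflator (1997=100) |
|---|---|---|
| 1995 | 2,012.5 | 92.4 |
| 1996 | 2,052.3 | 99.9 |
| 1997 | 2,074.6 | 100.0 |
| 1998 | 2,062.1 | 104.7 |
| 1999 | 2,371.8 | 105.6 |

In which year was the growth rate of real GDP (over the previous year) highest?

1999

1996: real = 2052.3/0.999 = 2054.35; growth vs 1995 (2178.03) = -5.68%.
1997: real = 2074.6/1.000 = 2074.60; growth vs 1996 (2054.35) = 0.99%.
1998: real = 2062.1/1.047 = 1969.53; growth vs 1997 (2074.60) = -5.06%.
1999: real = 2371.8/1.056 = 2246.02; growth vs 1998 (1969.53) = 14.04%.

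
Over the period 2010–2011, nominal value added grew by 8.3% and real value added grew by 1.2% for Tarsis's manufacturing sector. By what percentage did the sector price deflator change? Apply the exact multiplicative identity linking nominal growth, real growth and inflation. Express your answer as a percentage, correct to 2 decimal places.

(1 + g_nom) = (1 + g_real)(1 + π), so π = 1.0830 / 1.0120 − 1 = 0.07016.

7.02%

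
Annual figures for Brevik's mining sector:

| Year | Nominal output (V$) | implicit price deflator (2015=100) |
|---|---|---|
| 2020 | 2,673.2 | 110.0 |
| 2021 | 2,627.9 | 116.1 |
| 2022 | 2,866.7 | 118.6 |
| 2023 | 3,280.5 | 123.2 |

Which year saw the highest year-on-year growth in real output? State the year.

2023

2021: real = 2627.9/1.161 = 2263.48; growth vs 2020 (2430.18) = -6.86%.
2022: real = 2866.7/1.186 = 2417.12; growth vs 2021 (2263.48) = 6.79%.
2023: real = 3280.5/1.232 = 2662.74; growth vs 2022 (2417.12) = 10.16%.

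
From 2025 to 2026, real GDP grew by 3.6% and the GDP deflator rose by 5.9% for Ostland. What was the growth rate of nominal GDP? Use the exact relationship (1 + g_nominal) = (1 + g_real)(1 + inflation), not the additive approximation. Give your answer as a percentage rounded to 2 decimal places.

(1 + g_nom) = (1 + g_real)(1 + π) = 1.0360 × 1.0590 = 1.09712.

9.71%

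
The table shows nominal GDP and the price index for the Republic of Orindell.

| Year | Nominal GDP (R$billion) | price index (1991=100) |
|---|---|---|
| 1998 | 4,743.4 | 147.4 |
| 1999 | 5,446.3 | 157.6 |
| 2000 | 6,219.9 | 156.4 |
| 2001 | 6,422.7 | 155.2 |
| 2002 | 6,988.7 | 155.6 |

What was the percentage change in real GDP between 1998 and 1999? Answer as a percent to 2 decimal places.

Real GDP 1998 = 4743.4/1.474 = 3218.05.
Real GDP 1999 = 5446.3/1.576 = 3455.77.
Change = 3455.77/3218.05 − 1 = 0.0739.

7.39%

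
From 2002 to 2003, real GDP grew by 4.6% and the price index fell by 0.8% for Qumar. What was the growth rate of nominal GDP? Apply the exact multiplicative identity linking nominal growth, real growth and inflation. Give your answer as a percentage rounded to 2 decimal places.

3.76%

(1 + g_nom) = (1 + g_real)(1 + π) = 1.0460 × 0.9920 = 1.03763.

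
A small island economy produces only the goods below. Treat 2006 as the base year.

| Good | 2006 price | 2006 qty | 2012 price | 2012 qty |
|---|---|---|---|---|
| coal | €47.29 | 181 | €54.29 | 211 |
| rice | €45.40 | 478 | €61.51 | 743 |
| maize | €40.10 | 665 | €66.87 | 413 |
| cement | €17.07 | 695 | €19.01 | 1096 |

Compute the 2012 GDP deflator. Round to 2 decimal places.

133.72

Nominal GDP 2012 = 54.29·211 + 61.51·743 + 66.87·413 + 19.01·1096 = 105609.39.
Real GDP 2012 (at 2006 prices) = 47.29·211 + 45.40·743 + 40.10·413 + 17.07·1096 = 78980.41.
Deflator = Nominal/Real × 100 = 105609.39/78980.41 × 100 = 133.716.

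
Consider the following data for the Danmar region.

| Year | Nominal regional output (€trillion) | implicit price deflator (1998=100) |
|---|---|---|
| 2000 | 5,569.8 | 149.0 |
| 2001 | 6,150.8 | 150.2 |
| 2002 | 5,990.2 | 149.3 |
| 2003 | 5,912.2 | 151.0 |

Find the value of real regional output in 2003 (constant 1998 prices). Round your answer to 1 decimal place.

Real regional output 2003 = 5912.2 / 1.510 = 3915.36.

€3,915.4 trillion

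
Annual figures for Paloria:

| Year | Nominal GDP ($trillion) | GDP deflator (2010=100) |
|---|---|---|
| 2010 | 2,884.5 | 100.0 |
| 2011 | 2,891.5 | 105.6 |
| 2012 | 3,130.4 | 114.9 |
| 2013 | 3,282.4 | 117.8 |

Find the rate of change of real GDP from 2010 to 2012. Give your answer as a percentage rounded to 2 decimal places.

-5.55%

Real GDP 2010 = 2884.5/1.000 = 2884.50.
Real GDP 2012 = 3130.4/1.149 = 2724.46.
Change = 2724.46/2884.50 − 1 = -0.0555.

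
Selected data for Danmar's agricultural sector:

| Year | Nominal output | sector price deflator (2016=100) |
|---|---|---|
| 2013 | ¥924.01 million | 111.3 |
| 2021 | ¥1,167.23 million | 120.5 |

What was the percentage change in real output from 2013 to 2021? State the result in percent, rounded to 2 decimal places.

16.68%

Deflate each year: 2013 → 924.01/1.113 = 830.20; 2021 → 1167.23/1.205 = 968.66.
So real output changed by 968.66/830.20 − 1 = 0.1668, i.e. 16.68%.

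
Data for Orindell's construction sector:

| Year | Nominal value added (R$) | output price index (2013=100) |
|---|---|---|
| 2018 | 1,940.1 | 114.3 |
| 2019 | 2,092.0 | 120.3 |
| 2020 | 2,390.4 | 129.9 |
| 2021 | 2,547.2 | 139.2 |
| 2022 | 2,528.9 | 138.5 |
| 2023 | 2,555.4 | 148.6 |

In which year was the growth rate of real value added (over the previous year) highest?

2019: real = 2092.0/1.203 = 1738.99; growth vs 2018 (1697.38) = 2.45%.
2020: real = 2390.4/1.299 = 1840.18; growth vs 2019 (1738.99) = 5.82%.
2021: real = 2547.2/1.392 = 1829.89; growth vs 2020 (1840.18) = -0.56%.
2022: real = 2528.9/1.385 = 1825.92; growth vs 2021 (1829.89) = -0.22%.
2023: real = 2555.4/1.486 = 1719.65; growth vs 2022 (1825.92) = -5.82%.

2020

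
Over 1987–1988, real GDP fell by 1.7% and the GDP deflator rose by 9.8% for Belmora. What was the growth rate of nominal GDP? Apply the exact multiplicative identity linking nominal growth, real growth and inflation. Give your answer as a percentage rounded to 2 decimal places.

7.93%

(1 + g_nom) = (1 + g_real)(1 + π) = 0.9830 × 1.0980 = 1.07933.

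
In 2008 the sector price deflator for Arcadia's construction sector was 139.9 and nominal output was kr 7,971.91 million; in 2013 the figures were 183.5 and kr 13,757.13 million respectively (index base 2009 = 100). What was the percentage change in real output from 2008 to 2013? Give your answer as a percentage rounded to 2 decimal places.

31.57%

Deflate each year: 2008 → 7971.91/1.399 = 5698.29; 2013 → 13757.13/1.835 = 7497.07.
So real output changed by 7497.07/5698.29 − 1 = 0.3157, i.e. 31.57%.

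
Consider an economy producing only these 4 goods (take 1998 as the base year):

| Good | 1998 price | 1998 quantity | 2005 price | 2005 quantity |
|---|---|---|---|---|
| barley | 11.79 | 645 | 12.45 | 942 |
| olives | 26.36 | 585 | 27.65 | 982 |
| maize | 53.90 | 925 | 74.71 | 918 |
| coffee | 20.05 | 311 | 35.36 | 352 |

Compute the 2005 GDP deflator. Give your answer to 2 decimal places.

128.21

Nominal GDP 2005 = 12.45·942 + 27.65·982 + 74.71·918 + 35.36·352 = 119910.70.
Real GDP 2005 (at 1998 prices) = 11.79·942 + 26.36·982 + 53.90·918 + 20.05·352 = 93529.50.
Deflator = Nominal/Real × 100 = 119910.70/93529.50 × 100 = 128.206.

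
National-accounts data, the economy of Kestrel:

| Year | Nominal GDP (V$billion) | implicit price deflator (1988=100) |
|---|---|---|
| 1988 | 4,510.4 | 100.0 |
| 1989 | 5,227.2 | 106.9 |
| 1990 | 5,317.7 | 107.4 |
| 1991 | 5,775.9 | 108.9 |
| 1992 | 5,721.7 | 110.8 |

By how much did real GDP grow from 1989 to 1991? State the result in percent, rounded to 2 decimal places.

8.47%

Real GDP 1989 = 5227.2/1.069 = 4889.80.
Real GDP 1991 = 5775.9/1.089 = 5303.86.
Change = 5303.86/4889.80 − 1 = 0.0847.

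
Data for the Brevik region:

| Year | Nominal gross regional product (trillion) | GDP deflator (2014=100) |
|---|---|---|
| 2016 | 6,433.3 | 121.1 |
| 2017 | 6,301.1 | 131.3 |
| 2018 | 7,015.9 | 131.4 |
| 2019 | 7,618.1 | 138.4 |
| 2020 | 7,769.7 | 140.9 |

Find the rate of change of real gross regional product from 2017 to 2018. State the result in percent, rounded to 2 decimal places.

Real gross regional product 2017 = 6301.1/1.313 = 4799.01.
Real gross regional product 2018 = 7015.9/1.314 = 5339.35.
Change = 5339.35/4799.01 − 1 = 0.1126.

11.26%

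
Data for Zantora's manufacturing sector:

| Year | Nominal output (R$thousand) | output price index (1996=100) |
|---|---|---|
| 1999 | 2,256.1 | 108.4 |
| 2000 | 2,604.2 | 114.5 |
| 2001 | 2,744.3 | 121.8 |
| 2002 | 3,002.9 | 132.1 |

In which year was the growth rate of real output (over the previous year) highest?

2000: real = 2604.2/1.145 = 2274.41; growth vs 1999 (2081.27) = 9.28%.
2001: real = 2744.3/1.218 = 2253.12; growth vs 2000 (2274.41) = -0.94%.
2002: real = 3002.9/1.321 = 2273.20; growth vs 2001 (2253.12) = 0.89%.

2000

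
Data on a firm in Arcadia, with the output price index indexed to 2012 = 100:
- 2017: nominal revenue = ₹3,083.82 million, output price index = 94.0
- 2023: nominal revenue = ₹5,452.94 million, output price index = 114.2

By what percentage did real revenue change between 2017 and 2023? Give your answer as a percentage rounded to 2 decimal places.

Deflate each year: 2017 → 3083.82/0.940 = 3280.66; 2023 → 5452.94/1.142 = 4774.90.
So real revenue changed by 4774.90/3280.66 − 1 = 0.4555, i.e. 45.55%.

45.55%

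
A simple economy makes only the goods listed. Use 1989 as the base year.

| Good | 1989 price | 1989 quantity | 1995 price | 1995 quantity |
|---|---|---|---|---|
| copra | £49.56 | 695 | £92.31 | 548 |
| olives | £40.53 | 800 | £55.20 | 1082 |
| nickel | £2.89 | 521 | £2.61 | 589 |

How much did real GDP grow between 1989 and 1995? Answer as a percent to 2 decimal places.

Real GDP 1989 = Nominal GDP 1989 = 49.56·695 + 40.53·800 + 2.89·521 = 68373.89.
Real GDP 1995 (at 1989 prices) = 49.56·548 + 40.53·1082 + 2.89·589 = 72714.55.
Real growth = 72714.55/68373.89 − 1 = 0.0635.

6.35%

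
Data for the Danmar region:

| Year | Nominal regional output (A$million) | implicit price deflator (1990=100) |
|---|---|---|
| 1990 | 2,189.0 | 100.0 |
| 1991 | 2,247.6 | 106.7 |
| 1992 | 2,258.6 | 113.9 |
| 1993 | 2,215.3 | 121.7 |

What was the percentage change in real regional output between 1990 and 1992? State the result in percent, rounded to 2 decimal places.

Real regional output 1990 = 2189.0/1.000 = 2189.00.
Real regional output 1992 = 2258.6/1.139 = 1982.97.
Change = 1982.97/2189.00 − 1 = -0.0941.

-9.41%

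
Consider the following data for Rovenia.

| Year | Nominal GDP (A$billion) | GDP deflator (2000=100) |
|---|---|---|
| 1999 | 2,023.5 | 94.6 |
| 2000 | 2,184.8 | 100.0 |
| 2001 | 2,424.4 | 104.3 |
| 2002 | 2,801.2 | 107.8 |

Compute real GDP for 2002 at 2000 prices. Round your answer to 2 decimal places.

A$2,598.52 billion

Real GDP 2002 = 2801.2 / 1.078 = 2598.52.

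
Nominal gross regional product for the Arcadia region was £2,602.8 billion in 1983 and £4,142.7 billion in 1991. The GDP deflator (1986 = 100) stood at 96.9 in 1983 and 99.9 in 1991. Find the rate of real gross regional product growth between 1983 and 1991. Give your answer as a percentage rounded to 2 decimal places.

Real gross regional product 1983 = 2602.8 / 0.969 = 2686.07.
Real gross regional product 1991 = 4142.7 / 0.999 = 4146.85.
Real growth = 4146.85 / 2686.07 − 1 = 0.5438.

54.38%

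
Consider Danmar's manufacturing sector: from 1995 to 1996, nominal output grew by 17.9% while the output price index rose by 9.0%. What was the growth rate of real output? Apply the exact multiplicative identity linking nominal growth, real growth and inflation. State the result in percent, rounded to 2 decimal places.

(1 + g_nom) = (1 + g_real)(1 + π), so g_real = 1.1790 / 1.0900 − 1 = 0.08165.

8.17%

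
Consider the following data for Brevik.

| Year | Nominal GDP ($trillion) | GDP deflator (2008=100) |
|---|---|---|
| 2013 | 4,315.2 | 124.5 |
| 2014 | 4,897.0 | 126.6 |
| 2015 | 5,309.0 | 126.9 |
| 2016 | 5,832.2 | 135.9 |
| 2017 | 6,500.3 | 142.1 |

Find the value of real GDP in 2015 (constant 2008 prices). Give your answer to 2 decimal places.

$4,183.61 trillion

Real GDP 2015 = 5309.0 / 1.269 = 4183.61.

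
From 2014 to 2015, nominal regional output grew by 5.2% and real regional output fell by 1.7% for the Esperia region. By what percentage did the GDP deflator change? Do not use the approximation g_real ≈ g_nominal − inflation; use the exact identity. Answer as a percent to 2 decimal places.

(1 + g_nom) = (1 + g_real)(1 + π), so π = 1.0520 / 0.9830 − 1 = 0.07019.

7.02%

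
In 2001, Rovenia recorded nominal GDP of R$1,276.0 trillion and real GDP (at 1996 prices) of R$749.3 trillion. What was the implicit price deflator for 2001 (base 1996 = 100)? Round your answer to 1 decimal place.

170.3

implicit price deflator = (Nominal / Real) × 100 = 1276.0 / 749.3 × 100 = 170.29.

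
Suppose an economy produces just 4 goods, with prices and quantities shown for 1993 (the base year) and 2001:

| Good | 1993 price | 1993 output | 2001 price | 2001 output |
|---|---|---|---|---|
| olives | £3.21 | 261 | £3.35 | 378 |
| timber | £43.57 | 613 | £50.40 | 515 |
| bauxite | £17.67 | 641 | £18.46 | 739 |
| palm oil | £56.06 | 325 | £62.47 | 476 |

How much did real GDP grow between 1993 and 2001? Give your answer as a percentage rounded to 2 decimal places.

Real GDP 1993 = Nominal GDP 1993 = 3.21·261 + 43.57·613 + 17.67·641 + 56.06·325 = 57092.19.
Real GDP 2001 (at 1993 prices) = 3.21·378 + 43.57·515 + 17.67·739 + 56.06·476 = 63394.62.
Real growth = 63394.62/57092.19 − 1 = 0.1104.

11.04%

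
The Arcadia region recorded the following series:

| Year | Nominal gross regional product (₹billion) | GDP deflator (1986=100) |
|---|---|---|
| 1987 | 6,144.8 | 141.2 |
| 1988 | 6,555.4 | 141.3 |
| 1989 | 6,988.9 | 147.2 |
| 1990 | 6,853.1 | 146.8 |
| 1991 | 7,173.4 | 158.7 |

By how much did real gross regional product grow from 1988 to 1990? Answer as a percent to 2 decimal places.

Real gross regional product 1988 = 6555.4/1.413 = 4639.35.
Real gross regional product 1990 = 6853.1/1.468 = 4668.32.
Change = 4668.32/4639.35 − 1 = 0.0062.

0.62%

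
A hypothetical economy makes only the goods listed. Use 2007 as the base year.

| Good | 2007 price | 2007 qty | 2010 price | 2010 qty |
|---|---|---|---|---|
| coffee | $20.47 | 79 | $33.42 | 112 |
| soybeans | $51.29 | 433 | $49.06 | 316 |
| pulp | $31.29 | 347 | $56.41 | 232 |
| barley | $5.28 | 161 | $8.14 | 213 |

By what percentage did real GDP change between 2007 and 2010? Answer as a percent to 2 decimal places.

Real GDP 2007 = Nominal GDP 2007 = 20.47·79 + 51.29·433 + 31.29·347 + 5.28·161 = 35533.41.
Real GDP 2010 (at 2007 prices) = 20.47·112 + 51.29·316 + 31.29·232 + 5.28·213 = 26884.20.
Real growth = 26884.20/35533.41 − 1 = -0.2434.

-24.34%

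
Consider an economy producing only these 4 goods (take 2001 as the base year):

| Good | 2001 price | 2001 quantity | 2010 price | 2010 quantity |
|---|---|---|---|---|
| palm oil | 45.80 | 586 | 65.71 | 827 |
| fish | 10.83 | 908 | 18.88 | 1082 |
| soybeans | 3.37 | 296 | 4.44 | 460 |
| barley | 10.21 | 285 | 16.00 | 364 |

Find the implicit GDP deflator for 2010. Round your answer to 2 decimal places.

150.63

Nominal GDP 2010 = 65.71·827 + 18.88·1082 + 4.44·460 + 16.00·364 = 82636.73.
Real GDP 2010 (at 2001 prices) = 45.80·827 + 10.83·1082 + 3.37·460 + 10.21·364 = 54861.30.
Deflator = Nominal/Real × 100 = 82636.73/54861.30 × 100 = 150.628.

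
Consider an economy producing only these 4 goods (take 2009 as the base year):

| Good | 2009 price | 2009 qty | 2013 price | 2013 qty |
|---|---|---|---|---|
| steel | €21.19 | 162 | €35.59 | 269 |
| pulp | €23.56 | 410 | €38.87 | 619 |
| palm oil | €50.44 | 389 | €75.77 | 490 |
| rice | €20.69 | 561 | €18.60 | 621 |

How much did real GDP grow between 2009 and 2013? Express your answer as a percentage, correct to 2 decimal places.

30.52%

Real GDP 2009 = Nominal GDP 2009 = 21.19·162 + 23.56·410 + 50.44·389 + 20.69·561 = 44320.63.
Real GDP 2013 (at 2009 prices) = 21.19·269 + 23.56·619 + 50.44·490 + 20.69·621 = 57847.84.
Real growth = 57847.84/44320.63 − 1 = 0.3052.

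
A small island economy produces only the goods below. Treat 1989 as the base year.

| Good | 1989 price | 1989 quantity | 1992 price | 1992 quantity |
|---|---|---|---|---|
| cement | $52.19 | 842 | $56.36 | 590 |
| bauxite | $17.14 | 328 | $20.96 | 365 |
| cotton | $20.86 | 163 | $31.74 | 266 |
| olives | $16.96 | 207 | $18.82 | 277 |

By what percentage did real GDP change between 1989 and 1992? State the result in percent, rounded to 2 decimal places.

-16.26%

Real GDP 1989 = Nominal GDP 1989 = 52.19·842 + 17.14·328 + 20.86·163 + 16.96·207 = 56476.80.
Real GDP 1992 (at 1989 prices) = 52.19·590 + 17.14·365 + 20.86·266 + 16.96·277 = 47294.88.
Real growth = 47294.88/56476.80 − 1 = -0.1626.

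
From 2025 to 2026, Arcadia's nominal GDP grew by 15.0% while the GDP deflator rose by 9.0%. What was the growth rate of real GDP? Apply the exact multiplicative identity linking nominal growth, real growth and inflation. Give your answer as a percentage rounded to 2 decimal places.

(1 + g_nom) = (1 + g_real)(1 + π), so g_real = 1.1500 / 1.0900 − 1 = 0.05505.

5.50%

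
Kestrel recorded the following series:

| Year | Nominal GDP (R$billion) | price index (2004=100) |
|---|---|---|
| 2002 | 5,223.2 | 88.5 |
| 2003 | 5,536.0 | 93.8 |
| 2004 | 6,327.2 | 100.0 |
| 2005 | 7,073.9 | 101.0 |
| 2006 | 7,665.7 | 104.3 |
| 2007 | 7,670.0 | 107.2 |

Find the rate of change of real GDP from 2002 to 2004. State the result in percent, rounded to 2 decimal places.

Real GDP 2002 = 5223.2/0.885 = 5901.92.
Real GDP 2004 = 6327.2/1.000 = 6327.20.
Change = 6327.20/5901.92 − 1 = 0.0721.

7.21%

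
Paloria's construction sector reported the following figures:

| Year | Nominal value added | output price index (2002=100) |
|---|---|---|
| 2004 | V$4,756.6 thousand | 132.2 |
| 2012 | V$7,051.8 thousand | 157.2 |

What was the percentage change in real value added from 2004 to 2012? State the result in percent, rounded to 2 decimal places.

24.68%

Deflate each year: 2004 → 4756.6/1.322 = 3598.03; 2012 → 7051.8/1.572 = 4485.88.
So real value added changed by 4485.88/3598.03 − 1 = 0.2468, i.e. 24.68%.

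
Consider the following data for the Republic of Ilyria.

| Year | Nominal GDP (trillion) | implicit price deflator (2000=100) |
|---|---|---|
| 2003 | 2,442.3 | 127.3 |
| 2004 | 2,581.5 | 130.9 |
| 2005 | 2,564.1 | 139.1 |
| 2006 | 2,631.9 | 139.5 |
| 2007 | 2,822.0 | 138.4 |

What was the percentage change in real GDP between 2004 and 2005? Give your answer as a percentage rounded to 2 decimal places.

-6.53%

Real GDP 2004 = 2581.5/1.309 = 1972.12.
Real GDP 2005 = 2564.1/1.391 = 1843.35.
Change = 1843.35/1972.12 − 1 = -0.0653.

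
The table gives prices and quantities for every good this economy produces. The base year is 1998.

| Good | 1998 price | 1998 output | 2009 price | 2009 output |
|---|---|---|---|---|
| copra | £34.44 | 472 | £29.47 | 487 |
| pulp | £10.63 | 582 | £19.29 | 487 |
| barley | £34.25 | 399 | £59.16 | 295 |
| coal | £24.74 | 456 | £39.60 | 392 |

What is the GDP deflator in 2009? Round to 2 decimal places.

135.86

Nominal GDP 2009 = 29.47·487 + 19.29·487 + 59.16·295 + 39.60·392 = 56721.52.
Real GDP 2009 (at 1998 prices) = 34.44·487 + 10.63·487 + 34.25·295 + 24.74·392 = 41750.92.
Deflator = Nominal/Real × 100 = 56721.52/41750.92 × 100 = 135.857.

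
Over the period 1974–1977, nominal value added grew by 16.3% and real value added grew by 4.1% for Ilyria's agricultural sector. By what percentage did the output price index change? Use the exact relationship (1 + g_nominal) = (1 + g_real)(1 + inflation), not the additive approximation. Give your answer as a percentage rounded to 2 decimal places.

(1 + g_nom) = (1 + g_real)(1 + π), so π = 1.1630 / 1.0410 − 1 = 0.11720.

11.72%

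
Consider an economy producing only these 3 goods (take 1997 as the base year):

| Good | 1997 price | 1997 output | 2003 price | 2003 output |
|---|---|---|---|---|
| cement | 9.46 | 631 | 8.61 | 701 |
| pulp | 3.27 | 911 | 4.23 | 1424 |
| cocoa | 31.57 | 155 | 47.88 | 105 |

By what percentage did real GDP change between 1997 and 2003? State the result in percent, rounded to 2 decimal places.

Real GDP 1997 = Nominal GDP 1997 = 9.46·631 + 3.27·911 + 31.57·155 = 13841.58.
Real GDP 2003 (at 1997 prices) = 9.46·701 + 3.27·1424 + 31.57·105 = 14602.79.
Real growth = 14602.79/13841.58 − 1 = 0.0550.

5.50%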